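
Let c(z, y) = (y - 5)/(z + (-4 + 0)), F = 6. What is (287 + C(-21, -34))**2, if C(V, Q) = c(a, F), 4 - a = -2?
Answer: 330625/4 ≈ 82656.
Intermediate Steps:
a = 6 (a = 4 - 1*(-2) = 4 + 2 = 6)
c(z, y) = (-5 + y)/(-4 + z) (c(z, y) = (-5 + y)/(z - 4) = (-5 + y)/(-4 + z))
C(V, Q) = 1/2 (C(V, Q) = (-5 + 6)/(-4 + 6) = 1/2)
(287 + C(-21, -34))**2 = (287 + 1/2)**2 = (575/2)**2 = 330625/4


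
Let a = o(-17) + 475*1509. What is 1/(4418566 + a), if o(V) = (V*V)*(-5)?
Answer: 1/5133896 ≈ 1.9478e-7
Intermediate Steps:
o(V) = -5*V**2 (o(V) = V**2*(-5) = -5*V**2)
a = 715330 (a = -5*(-17)**2 + 475*1509 = -5*289 + 716775 = -1445 + 716775 = 715330)
1/(4418566 + a) = 1/(4418566 + 715330) = 1/5133896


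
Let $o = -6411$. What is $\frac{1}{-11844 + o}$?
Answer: $- \frac{1}{18255} \approx -5.478 \cdot 10^{-5}$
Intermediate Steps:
$\frac{1}{-11844 + o} = \frac{1}{-11844 - 6411} = \frac{1}{-18255} = - \frac{1}{18255}$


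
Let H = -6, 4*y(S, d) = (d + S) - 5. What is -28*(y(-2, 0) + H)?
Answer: 217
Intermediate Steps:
y(S, d) = -5/4 + S/4 + d/4 (y(S, d) = ((d + S) - 5)/4 = ((S + d) - 5)/4 = (-5 + S + d)/4 = -5/4 + S/4 + d/4)
-28*(y(-2, 0) + H) = -28*((-5/4 + (¼)*(-2) + (¼)*0) - 6) = -28*((-5/4 - ½ + 0) - 6) = -28*(-7/4 - 6) = -28*(-31/4) = 217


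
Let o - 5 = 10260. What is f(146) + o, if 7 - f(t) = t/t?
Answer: 10271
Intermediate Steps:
o = 10265 (o = 5 + 10260 = 10265)
f(t) = 6 (f(t) = 7 - t/t = 7 - 1*1 = 7 - 1 = 6)
f(146) + o = 6 + 10265 = 10271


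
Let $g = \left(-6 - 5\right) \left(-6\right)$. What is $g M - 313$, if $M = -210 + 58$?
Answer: $-10345$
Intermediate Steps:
$M = -152$
$g = 66$ ($g = \left(-11\right) \left(-6\right) = 66$)
$g M - 313 = 66 \left(-152\right) - 313 = -10032 - 313 = -10345$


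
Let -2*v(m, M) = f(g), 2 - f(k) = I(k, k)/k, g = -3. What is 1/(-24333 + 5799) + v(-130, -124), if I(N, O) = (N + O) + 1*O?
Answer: 4633/9267 ≈ 0.49995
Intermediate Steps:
I(N, O) = N + 2*O (I(N, O) = (N + O) + O = N + 2*O)
f(k) = -1 (f(k) = 2 - (k + 2*k)/k = 2 - 3*k/k = 2 - 1*3 = 2 - 3 = -1)
v(m, M) = 1/2 (v(m, M) = -1/2*(-1) = 1/2)
1/(-24333 + 5799) + v(-130, -124) = 1/(-24333 + 5799) + 1/2 = 1/(-18534) + 1/2 = -1/18534 + 1/2 = 4633/9267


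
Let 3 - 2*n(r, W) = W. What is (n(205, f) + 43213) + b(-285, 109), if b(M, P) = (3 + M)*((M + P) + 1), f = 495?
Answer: 92317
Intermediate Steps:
n(r, W) = 3/2 - W/2
b(M, P) = (3 + M)*(1 + M + P)
(n(205, f) + 43213) + b(-285, 109) = ((3/2 - ½*495) + 43213) + (3 + (-285)² + 3*109 + 4*(-285) - 285*109) = ((3/2 - 495/2) + 43213) + (3 + 81225 + 327 - 1140 - 31065) = (-246 + 43213) + 49350 = 42967 + 49350 = 92317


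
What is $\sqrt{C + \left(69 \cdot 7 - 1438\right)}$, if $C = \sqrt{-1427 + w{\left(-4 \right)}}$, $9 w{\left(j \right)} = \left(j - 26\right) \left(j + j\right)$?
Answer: $\frac{\sqrt{-8595 + 3 i \sqrt{12603}}}{3} \approx 0.60534 + 30.909 i$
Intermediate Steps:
$w{\left(j \right)} = \frac{2 j \left(-26 + j\right)}{9}$ ($w{\left(j \right)} = \frac{\left(j - 26\right) \left(j + j\right)}{9} = \frac{\left(-26 + j\right) 2 j}{9} = \frac{2 j \left(-26 + j\right)}{9}$)
$C = \frac{i \sqrt{12603}}{3}$ ($C = \sqrt{-1427 + \frac{2}{9} \left(-4\right) \left(-26 - 4\right)} = \sqrt{-1427 + \frac{2}{9} \left(-4\right) \left(-30\right)} = \sqrt{-1427 + \frac{80}{3}} = \sqrt{- \frac{4201}{3}} = \frac{i \sqrt{12603}}{3} \approx 37.421 i$)
$\sqrt{C + \left(69 \cdot 7 - 1438\right)} = \sqrt{\frac{i \sqrt{12603}}{3} + \left(69 \cdot 7 - 1438\right)} = \sqrt{\frac{i \sqrt{12603}}{3} + \left(483 - 1438\right)} = \sqrt{\frac{i \sqrt{12603}}{3} - 955} = \sqrt{-955 + \frac{i \sqrt{12603}}{3}}$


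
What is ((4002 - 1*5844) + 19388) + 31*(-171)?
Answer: 12245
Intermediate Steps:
((4002 - 1*5844) + 19388) + 31*(-171) = ((4002 - 5844) + 19388) - 5301 = (-1842 + 19388) - 5301 = 17546 - 5301 = 12245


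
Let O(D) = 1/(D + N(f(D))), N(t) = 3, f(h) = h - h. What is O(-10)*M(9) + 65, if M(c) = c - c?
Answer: 65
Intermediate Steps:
f(h) = 0
M(c) = 0
O(D) = 1/(3 + D) (O(D) = 1/(D + 3) = 1/(3 + D))
O(-10)*M(9) + 65 = 0/(3 - 10) + 65 = 0/(-7) + 65 = -⅐*0 + 65 = 0 + 65 = 65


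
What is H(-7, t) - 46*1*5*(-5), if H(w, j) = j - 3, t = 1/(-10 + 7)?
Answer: 3440/3 ≈ 1146.7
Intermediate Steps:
t = -⅓ (t = 1/(-3) = -⅓ ≈ -0.33333)
H(w, j) = -3 + j
H(-7, t) - 46*1*5*(-5) = (-3 - ⅓) - 46*1*5*(-5) = -10/3 - 230*(-5) = -10/3 - 46*(-25) = -10/3 + 1150 = 3440/3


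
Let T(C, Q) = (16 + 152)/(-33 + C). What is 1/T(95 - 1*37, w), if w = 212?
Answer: 25/168 ≈ 0.14881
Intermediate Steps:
T(C, Q) = 168/(-33 + C)
1/T(95 - 1*37, w) = 1/(168/(-33 + (95 - 1*37))) = 1/(168/(-33 + (95 - 37))) = 1/(168/(-33 + 58)) = 1/(168/25) = 25/168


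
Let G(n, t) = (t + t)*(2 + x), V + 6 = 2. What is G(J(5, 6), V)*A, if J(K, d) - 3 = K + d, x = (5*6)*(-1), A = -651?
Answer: -145824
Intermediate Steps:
V = -4 (V = -6 + 2 = -4)
x = -30 (x = 30*(-1) = -30)
J(K, d) = 3 + K + d (J(K, d) = 3 + (K + d) = 3 + K + d)
G(n, t) = -56*t (G(n, t) = (t + t)*(2 - 30) = (2*t)*(-28) = -56*t)
G(J(5, 6), V)*A = -56*(-4)*(-651) = 224*(-651) = -145824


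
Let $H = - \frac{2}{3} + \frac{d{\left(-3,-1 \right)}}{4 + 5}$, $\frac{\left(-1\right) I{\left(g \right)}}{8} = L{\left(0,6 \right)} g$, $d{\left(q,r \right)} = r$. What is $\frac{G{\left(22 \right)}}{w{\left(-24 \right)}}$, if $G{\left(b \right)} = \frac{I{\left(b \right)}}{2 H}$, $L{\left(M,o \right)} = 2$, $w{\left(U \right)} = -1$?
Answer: $- \frac{1584}{7} \approx -226.29$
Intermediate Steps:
$I{\left(g \right)} = - 16 g$ ($I{\left(g \right)} = - 8 \cdot 2 g = - 16 g$)
$H = - \frac{7}{9}$ ($H = - \frac{2}{3} - \frac{1}{4 + 5} = \left(-2\right) \frac{1}{3} - \frac{1}{9} = - \frac{2}{3} - \frac{1}{9} = - \frac{7}{9} \approx -0.77778$)
$G{\left(b \right)} = \frac{72 b}{7}$ ($G{\left(b \right)} = \frac{\left(-16\right) b}{2 \left(- \frac{7}{9}\right)} = \frac{\left(-16\right) b}{- \frac{14}{9}} = - 16 b \left(- \frac{9}{14}\right) = \frac{72 b}{7}$)
$\frac{G{\left(22 \right)}}{w{\left(-24 \right)}} = \frac{\frac{72}{7} \cdot 22}{-1} = \frac{1584}{7} \left(-1\right) = - \frac{1584}{7}$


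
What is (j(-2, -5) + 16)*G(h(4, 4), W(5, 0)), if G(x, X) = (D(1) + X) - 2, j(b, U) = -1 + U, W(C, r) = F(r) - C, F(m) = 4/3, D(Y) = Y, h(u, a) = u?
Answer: -140/3 ≈ -46.667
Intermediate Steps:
F(m) = 4/3 (F(m) = 4*(1/3) = 4/3)
W(C, r) = 4/3 - C
G(x, X) = -1 + X (G(x, X) = (1 + X) - 2 = -1 + X)
(j(-2, -5) + 16)*G(h(4, 4), W(5, 0)) = ((-1 - 5) + 16)*(-1 + (4/3 - 1*5)) = (-6 + 16)*(-1 + (4/3 - 5)) = 10*(-1 - 11/3) = 10*(-14/3) = -140/3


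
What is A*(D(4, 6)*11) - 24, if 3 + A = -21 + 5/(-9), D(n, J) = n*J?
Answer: -19520/3 ≈ -6506.7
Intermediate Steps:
D(n, J) = J*n
A = -221/9 (A = -3 + (-21 + 5/(-9)) = -3 + (-21 + 5*(-1/9)) = -3 + (-21 - 5/9) = -3 - 194/9 = -221/9 ≈ -24.556)
A*(D(4, 6)*11) - 24 = -221*6*4*11/9 - 24 = -1768*11/3 - 24 = -221/9*264 - 24 = -19448/3 - 24 = -19520/3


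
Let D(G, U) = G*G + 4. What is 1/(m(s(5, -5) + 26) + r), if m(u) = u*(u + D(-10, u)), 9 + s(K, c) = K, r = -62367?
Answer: -1/59595 ≈ -1.6780e-5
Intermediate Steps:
s(K, c) = -9 + K
D(G, U) = 4 + G**2 (D(G, U) = G**2 + 4 = 4 + G**2)
m(u) = u*(104 + u) (m(u) = u*(u + (4 + (-10)**2)) = u*(u + (4 + 100)) = u*(u + 104) = u*(104 + u))
1/(m(s(5, -5) + 26) + r) = 1/(((-9 + 5) + 26)*(104 + ((-9 + 5) + 26)) - 62367) = 1/((-4 + 26)*(104 + (-4 + 26)) - 62367) = 1/(22*(104 + 22) - 62367) = 1/(22*126 - 62367) = 1/(2772 - 62367) = 1/(-59595) = -1/59595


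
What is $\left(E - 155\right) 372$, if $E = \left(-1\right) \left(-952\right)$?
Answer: $296484$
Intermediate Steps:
$E = 952$
$\left(E - 155\right) 372 = \left(952 - 155\right) 372 = 797 \cdot 372 = 296484$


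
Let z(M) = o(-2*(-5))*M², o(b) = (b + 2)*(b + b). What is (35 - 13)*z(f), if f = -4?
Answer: 84480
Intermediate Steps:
o(b) = 2*b*(2 + b) (o(b) = (2 + b)*(2*b) = 2*b*(2 + b))
z(M) = 240*M² (z(M) = (2*(-2*(-5))*(2 - 2*(-5)))*M² = (2*10*(2 + 10))*M² = (2*10*12)*M² = 240*M²)
(35 - 13)*z(f) = (35 - 13)*(240*(-4)²) = 22*(240*16) = 22*3840 = 84480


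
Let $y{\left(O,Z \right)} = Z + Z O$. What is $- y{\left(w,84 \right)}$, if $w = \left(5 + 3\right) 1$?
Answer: $-756$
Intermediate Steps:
$w = 8$ ($w = 8 \cdot 1 = 8$)
$y{\left(O,Z \right)} = Z + O Z$
$- y{\left(w,84 \right)} = - 84 \left(1 + 8\right) = - 84 \cdot 9 = \left(-1\right) 756 = -756$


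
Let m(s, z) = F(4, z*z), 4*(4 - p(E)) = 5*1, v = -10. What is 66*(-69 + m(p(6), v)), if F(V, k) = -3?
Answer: -4752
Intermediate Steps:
p(E) = 11/4 (p(E) = 4 - 5/4 = 11/4)
m(s, z) = -3
66*(-69 + m(p(6), v)) = 66*(-69 - 3) = 66*(-72) = -4752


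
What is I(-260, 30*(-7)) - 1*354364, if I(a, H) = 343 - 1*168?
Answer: -354189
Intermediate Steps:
I(a, H) = 175 (I(a, H) = 343 - 168 = 175)
I(-260, 30*(-7)) - 1*354364 = 175 - 1*354364 = 175 - 354364 = -354189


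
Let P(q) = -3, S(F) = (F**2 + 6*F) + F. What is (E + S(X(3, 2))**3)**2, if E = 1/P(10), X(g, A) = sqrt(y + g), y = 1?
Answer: 306075025/9 ≈ 3.4008e+7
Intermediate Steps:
X(g, A) = sqrt(1 + g)
S(F) = F**2 + 7*F
E = -1/3 (E = 1/(-3) = -1/3 ≈ -0.33333)
(E + S(X(3, 2))**3)**2 = (-1/3 + (sqrt(1 + 3)*(7 + sqrt(1 + 3)))**3)**2 = (-1/3 + (sqrt(4)*(7 + sqrt(4)))**3)**2 = (-1/3 + (2*(7 + 2))**3)**2 = (-1/3 + (2*9)**3)**2 = (-1/3 + 18**3)**2 = (-1/3 + 5832)**2 = (17495/3)**2 = 306075025/9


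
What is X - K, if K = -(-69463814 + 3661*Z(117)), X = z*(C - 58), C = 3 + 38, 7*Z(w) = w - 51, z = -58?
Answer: -69428310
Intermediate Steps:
Z(w) = -51/7 + w/7 (Z(w) = (w - 51)/7 = (-51 + w)/7 = -51/7 + w/7)
C = 41
X = 986 (X = -58*(41 - 58) = -58*(-17) = 986)
K = 69429296 (K = -(-69490487 + 61191) = -3661/(1/(-18974 + (-51/7 + 117/7))) = -3661/(1/(-18974 + 66/7)) = -3661/(1/(-132752/7)) = -3661/(-7/132752) = -3661*(-132752/7) = 69429296)
X - K = 986 - 1*69429296 = 986 - 69429296 = -69428310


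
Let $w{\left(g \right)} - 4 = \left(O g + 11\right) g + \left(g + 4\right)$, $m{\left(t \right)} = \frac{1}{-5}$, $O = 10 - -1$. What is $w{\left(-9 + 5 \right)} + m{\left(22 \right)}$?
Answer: $\frac{679}{5} \approx 135.8$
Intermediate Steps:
$O = 11$ ($O = 10 + 1 = 11$)
$m{\left(t \right)} = - \frac{1}{5}$
$w{\left(g \right)} = 8 + g + g \left(11 + 11 g\right)$ ($w{\left(g \right)} = 4 + \left(\left(11 g + 11\right) g + \left(g + 4\right)\right) = 4 + \left(\left(11 + 11 g\right) g + \left(4 + g\right)\right) = 4 + \left(g \left(11 + 11 g\right) + \left(4 + g\right)\right) = 4 + \left(4 + g + g \left(11 + 11 g\right)\right) = 8 + g + g \left(11 + 11 g\right)$)
$w{\left(-9 + 5 \right)} + m{\left(22 \right)} = \left(8 + 11 \left(-9 + 5\right)^{2} + 12 \left(-9 + 5\right)\right) - \frac{1}{5} = \left(8 + 11 \left(-4\right)^{2} + 12 \left(-4\right)\right) - \frac{1}{5} = \left(8 + 11 \cdot 16 - 48\right) - \frac{1}{5} = \left(8 + 176 - 48\right) - \frac{1}{5} = 136 - \frac{1}{5} = \frac{679}{5}$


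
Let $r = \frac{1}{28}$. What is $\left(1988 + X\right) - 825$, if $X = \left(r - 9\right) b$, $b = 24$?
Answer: $\frac{6635}{7} \approx 947.86$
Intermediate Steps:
$r = \frac{1}{28} \approx 0.035714$
$X = - \frac{1506}{7}$ ($X = \left(\frac{1}{28} - 9\right) 24 = \left(- \frac{251}{28}\right) 24 = - \frac{1506}{7} \approx -215.14$)
$\left(1988 + X\right) - 825 = \left(1988 - \frac{1506}{7}\right) - 825 = \frac{12410}{7} - 825 = \frac{6635}{7}$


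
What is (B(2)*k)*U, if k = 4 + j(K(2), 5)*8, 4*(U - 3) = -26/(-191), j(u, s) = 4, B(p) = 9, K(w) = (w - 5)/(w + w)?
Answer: 187758/191 ≈ 983.03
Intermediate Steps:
K(w) = (-5 + w)/(2*w) (K(w) = (-5 + w)/((2*w)) = (-5 + w)*(1/(2*w)) = (-5 + w)/(2*w))
U = 1159/382 (U = 3 + (-26/(-191))/4 = 3 + (-26*(-1/191))/4 = 3 + (1/4)*(26/191) = 3 + 13/382 = 1159/382 ≈ 3.0340)
k = 36 (k = 4 + 4*8 = 4 + 32 = 36)
(B(2)*k)*U = (9*36)*(1159/382) = 324*(1159/382) = 187758/191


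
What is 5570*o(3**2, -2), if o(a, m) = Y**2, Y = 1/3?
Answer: 5570/9 ≈ 618.89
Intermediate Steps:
Y = 1/3 ≈ 0.33333
o(a, m) = 1/9 (o(a, m) = (1/3)**2 = 1/9)
5570*o(3**2, -2) = 5570*(1/9) = 5570/9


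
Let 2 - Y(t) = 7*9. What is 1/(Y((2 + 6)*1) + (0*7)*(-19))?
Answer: -1/61 ≈ -0.016393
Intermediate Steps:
Y(t) = -61 (Y(t) = 2 - 7*9 = 2 - 1*63 = 2 - 63 = -61)
1/(Y((2 + 6)*1) + (0*7)*(-19)) = 1/(-61 + (0*7)*(-19)) = 1/(-61 + 0*(-19)) = 1/(-61 + 0) = 1/(-61) = -1/61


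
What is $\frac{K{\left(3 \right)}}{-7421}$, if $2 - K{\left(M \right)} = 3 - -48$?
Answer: $\frac{49}{7421} \approx 0.0066029$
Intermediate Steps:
$K{\left(M \right)} = -49$ ($K{\left(M \right)} = 2 - \left(3 - -48\right) = 2 - \left(3 + 48\right) = 2 - 51 = -49$)
$\frac{K{\left(3 \right)}}{-7421} = - \frac{49}{-7421} = \left(-49\right) \left(- \frac{1}{7421}\right) = \frac{49}{7421}$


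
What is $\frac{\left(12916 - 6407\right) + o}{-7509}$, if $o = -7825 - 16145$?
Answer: $\frac{17461}{7509} \approx 2.3253$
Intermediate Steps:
$o = -23970$ ($o = -7825 - 16145 = -23970$)
$\frac{\left(12916 - 6407\right) + o}{-7509} = \frac{\left(12916 - 6407\right) - 23970}{-7509} = \left(6509 - 23970\right) \left(- \frac{1}{7509}\right) = \left(-17461\right) \left(- \frac{1}{7509}\right) = \frac{17461}{7509}$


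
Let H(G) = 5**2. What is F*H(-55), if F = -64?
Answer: -1600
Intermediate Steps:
H(G) = 25
F*H(-55) = -64*25 = -1600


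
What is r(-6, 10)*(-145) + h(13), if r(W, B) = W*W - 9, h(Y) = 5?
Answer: -3910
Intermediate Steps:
r(W, B) = -9 + W² (r(W, B) = W² - 9 = -9 + W²)
r(-6, 10)*(-145) + h(13) = (-9 + (-6)²)*(-145) + 5 = (-9 + 36)*(-145) + 5 = 27*(-145) + 5 = -3915 + 5 = -3910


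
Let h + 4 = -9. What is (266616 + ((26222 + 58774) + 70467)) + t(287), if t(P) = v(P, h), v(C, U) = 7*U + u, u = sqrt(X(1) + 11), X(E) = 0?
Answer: 421988 + sqrt(11) ≈ 4.2199e+5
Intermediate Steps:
u = sqrt(11) (u = sqrt(0 + 11) = sqrt(11) ≈ 3.3166)
h = -13 (h = -4 - 9 = -13)
v(C, U) = sqrt(11) + 7*U (v(C, U) = 7*U + sqrt(11) = sqrt(11) + 7*U)
t(P) = -91 + sqrt(11) (t(P) = sqrt(11) + 7*(-13) = sqrt(11) - 91 = -91 + sqrt(11))
(266616 + ((26222 + 58774) + 70467)) + t(287) = (266616 + ((26222 + 58774) + 70467)) + (-91 + sqrt(11)) = (266616 + (84996 + 70467)) + (-91 + sqrt(11)) = (266616 + 155463) + (-91 + sqrt(11)) = 422079 + (-91 + sqrt(11)) = 421988 + sqrt(11)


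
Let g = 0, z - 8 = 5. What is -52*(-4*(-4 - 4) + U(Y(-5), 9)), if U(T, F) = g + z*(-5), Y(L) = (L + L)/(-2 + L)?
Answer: 1716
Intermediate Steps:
z = 13 (z = 8 + 5 = 13)
Y(L) = 2*L/(-2 + L) (Y(L) = (2*L)/(-2 + L) = 2*L/(-2 + L))
U(T, F) = -65 (U(T, F) = 0 + 13*(-5) = 0 - 65 = -65)
-52*(-4*(-4 - 4) + U(Y(-5), 9)) = -52*(-4*(-4 - 4) - 65) = -52*(-4*(-8) - 65) = -52*(32 - 65) = -52*(-33) = 1716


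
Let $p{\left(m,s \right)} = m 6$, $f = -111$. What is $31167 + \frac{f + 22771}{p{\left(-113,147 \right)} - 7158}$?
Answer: $\frac{61050488}{1959} \approx 31164.0$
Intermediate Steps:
$p{\left(m,s \right)} = 6 m$
$31167 + \frac{f + 22771}{p{\left(-113,147 \right)} - 7158} = 31167 + \frac{-111 + 22771}{6 \left(-113\right) - 7158} = 31167 + \frac{22660}{-678 - 7158} = 31167 + \frac{22660}{-7836} = 31167 + 22660 \left(- \frac{1}{7836}\right) = 31167 - \frac{5665}{1959} = \frac{61050488}{1959}$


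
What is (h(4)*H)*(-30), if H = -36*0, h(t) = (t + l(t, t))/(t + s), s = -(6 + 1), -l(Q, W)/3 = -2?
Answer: 0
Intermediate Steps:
l(Q, W) = 6 (l(Q, W) = -3*(-2) = 6)
s = -7 (s = -1*7 = -7)
h(t) = (6 + t)/(-7 + t) (h(t) = (t + 6)/(t - 7) = (6 + t)/(-7 + t))
H = 0
(h(4)*H)*(-30) = (((6 + 4)/(-7 + 4))*0)*(-30) = ((10/(-3))*0)*(-30) = (-⅓*10*0)*(-30) = -10/3*0*(-30) = 0*(-30) = 0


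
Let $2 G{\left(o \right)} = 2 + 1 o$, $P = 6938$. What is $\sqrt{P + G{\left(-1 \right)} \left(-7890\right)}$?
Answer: $\sqrt{2993} \approx 54.708$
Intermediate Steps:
$G{\left(o \right)} = 1 + \frac{o}{2}$ ($G{\left(o \right)} = \frac{2 + 1 o}{2} = \frac{2 + o}{2} = 1 + \frac{o}{2}$)
$\sqrt{P + G{\left(-1 \right)} \left(-7890\right)} = \sqrt{6938 + \left(1 + \frac{1}{2} \left(-1\right)\right) \left(-7890\right)} = \sqrt{6938 + \left(1 - \frac{1}{2}\right) \left(-7890\right)} = \sqrt{6938 + \frac{1}{2} \left(-7890\right)} = \sqrt{6938 - 3945} = \sqrt{2993}$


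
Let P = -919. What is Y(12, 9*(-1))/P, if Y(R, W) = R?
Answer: -12/919 ≈ -0.013058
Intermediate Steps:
Y(12, 9*(-1))/P = 12/(-919) = 12*(-1/919) = -12/919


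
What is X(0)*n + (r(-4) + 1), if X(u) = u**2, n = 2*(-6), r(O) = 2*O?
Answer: -7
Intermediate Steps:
n = -12
X(0)*n + (r(-4) + 1) = 0**2*(-12) + (2*(-4) + 1) = 0*(-12) + (-8 + 1) = 0 - 7 = -7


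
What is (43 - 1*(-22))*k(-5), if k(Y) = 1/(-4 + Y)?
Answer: -65/9 ≈ -7.2222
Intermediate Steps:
(43 - 1*(-22))*k(-5) = (43 - 1*(-22))/(-4 - 5) = (43 + 22)/(-9) = 65*(-⅑) = -65/9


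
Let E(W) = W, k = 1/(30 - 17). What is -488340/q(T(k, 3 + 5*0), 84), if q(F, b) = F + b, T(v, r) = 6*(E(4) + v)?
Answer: -211614/47 ≈ -4502.4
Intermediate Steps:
k = 1/13 ≈ 0.076923
T(v, r) = 24 + 6*v (T(v, r) = 6*(4 + v) = 24 + 6*v)
-488340/q(T(k, 3 + 5*0), 84) = -488340/((24 + 6*(1/13)) + 84) = -488340/((24 + 6/13) + 84) = -488340/(318/13 + 84) = -488340/1410/13 = -488340*13/1410 = -211614/47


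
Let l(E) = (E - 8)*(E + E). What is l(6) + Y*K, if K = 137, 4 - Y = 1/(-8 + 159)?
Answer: 78987/151 ≈ 523.09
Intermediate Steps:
Y = 603/151 (Y = 4 - 1/(-8 + 159) = 4 - 1/151 = 603/151 ≈ 3.9934)
l(E) = 2*E*(-8 + E) (l(E) = (-8 + E)*(2*E) = 2*E*(-8 + E))
l(6) + Y*K = 2*6*(-8 + 6) + (603/151)*137 = 2*6*(-2) + 82611/151 = -24 + 82611/151 = 78987/151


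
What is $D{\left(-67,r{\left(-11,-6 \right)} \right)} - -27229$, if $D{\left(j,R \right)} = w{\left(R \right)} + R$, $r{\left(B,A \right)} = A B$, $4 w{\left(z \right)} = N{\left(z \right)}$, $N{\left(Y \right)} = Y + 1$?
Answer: $\frac{109247}{4} \approx 27312.0$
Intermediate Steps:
$N{\left(Y \right)} = 1 + Y$
$w{\left(z \right)} = \frac{1}{4} + \frac{z}{4}$ ($w{\left(z \right)} = \frac{1 + z}{4} = \frac{1}{4} + \frac{z}{4}$)
$D{\left(j,R \right)} = \frac{1}{4} + \frac{5 R}{4}$ ($D{\left(j,R \right)} = \left(\frac{1}{4} + \frac{R}{4}\right) + R = \frac{1}{4} + \frac{5 R}{4}$)
$D{\left(-67,r{\left(-11,-6 \right)} \right)} - -27229 = \left(\frac{1}{4} + \frac{5 \left(\left(-6\right) \left(-11\right)\right)}{4}\right) - -27229 = \left(\frac{1}{4} + \frac{5}{4} \cdot 66\right) + 27229 = \left(\frac{1}{4} + \frac{165}{2}\right) + 27229 = \frac{331}{4} + 27229 = \frac{109247}{4}$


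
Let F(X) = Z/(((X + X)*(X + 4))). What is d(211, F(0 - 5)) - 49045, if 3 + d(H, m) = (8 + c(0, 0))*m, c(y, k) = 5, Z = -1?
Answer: -490493/10 ≈ -49049.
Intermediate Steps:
F(X) = -1/(2*X*(4 + X)) (F(X) = -1/((X + X)*(X + 4)) = -1/((2*X)*(4 + X)) = -1/(2*X*(4 + X)))
d(H, m) = -3 + 13*m (d(H, m) = -3 + (8 + 5)*m = -3 + 13*m)
d(211, F(0 - 5)) - 49045 = (-3 + 13*(-1/(2*(0 - 5)*(4 + (0 - 5))))) - 49045 = (-3 + 13*(-1/2/(-5*(4 - 5)))) - 49045 = (-3 + 13*(-1/2*(-1/5)/(-1))) - 49045 = (-3 + 13*(-1/2*(-1/5)*(-1))) - 49045 = (-3 + 13*(-1/10)) - 49045 = (-3 - 13/10) - 49045 = -43/10 - 49045 = -490493/10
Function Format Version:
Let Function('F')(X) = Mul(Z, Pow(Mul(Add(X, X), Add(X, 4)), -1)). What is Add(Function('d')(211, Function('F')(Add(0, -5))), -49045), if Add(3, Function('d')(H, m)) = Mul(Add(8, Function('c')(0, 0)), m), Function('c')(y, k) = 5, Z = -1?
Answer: Rational(-490493, 10) ≈ -49049.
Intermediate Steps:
Function('F')(X) = Mul(Rational(-1, 2), Pow(X, -1), Pow(Add(4, X), -1)) (Function('F')(X) = Mul(-1, Pow(Mul(Add(X, X), Add(X, 4)), -1)) = Mul(-1, Pow(Mul(Mul(2, X), Add(4, X)), -1)) = Mul(-1, Pow(Mul(2, X, Add(4, X)), -1)) = Mul(-1, Mul(Rational(1, 2), Pow(X, -1), Pow(Add(4, X), -1))) = Mul(Rational(-1, 2), Pow(X, -1), Pow(Add(4, X), -1)))
Function('d')(H, m) = Add(-3, Mul(13, m)) (Function('d')(H, m) = Add(-3, Mul(Add(8, 5), m)) = Add(-3, Mul(13, m)))
Add(Function('d')(211, Function('F')(Add(0, -5))), -49045) = Add(Add(-3, Mul(13, Mul(Rational(-1, 2), Pow(Add(0, -5), -1), Pow(Add(4, Add(0, -5)), -1)))), -49045) = Add(Add(-3, Mul(13, Mul(Rational(-1, 2), Pow(-5, -1), Pow(Add(4, -5), -1)))), -49045) = Add(Add(-3, Mul(13, Mul(Rational(-1, 2), Rational(-1, 5), Pow(-1, -1)))), -49045) = Add(Add(-3, Mul(13, Mul(Rational(-1, 2), Rational(-1, 5), -1))), -49045) = Add(Add(-3, Mul(13, Rational(-1, 10))), -49045) = Add(Add(-3, Rational(-13, 10)), -49045) = Add(Rational(-43, 10), -49045) = Rational(-490493, 10)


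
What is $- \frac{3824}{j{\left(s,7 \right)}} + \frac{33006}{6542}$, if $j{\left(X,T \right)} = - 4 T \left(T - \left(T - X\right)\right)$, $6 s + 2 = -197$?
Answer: $\frac{4226223}{4556503} \approx 0.92752$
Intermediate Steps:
$s = - \frac{199}{6}$ ($s = - \frac{1}{3} + \frac{1}{6} \left(-197\right) = - \frac{1}{3} - \frac{197}{6} = - \frac{199}{6} \approx -33.167$)
$j{\left(X,T \right)} = - 4 T X$ ($j{\left(X,T \right)} = - 4 T \left(T - \left(T - X\right)\right) = - 4 T X$)
$- \frac{3824}{j{\left(s,7 \right)}} + \frac{33006}{6542} = - \frac{3824}{\left(-4\right) 7 \left(- \frac{199}{6}\right)} + \frac{33006}{6542} = - \frac{3824}{\frac{2786}{3}} + 33006 \cdot \frac{1}{6542} = \left(-3824\right) \frac{3}{2786} + \frac{16503}{3271} = - \frac{5736}{1393} + \frac{16503}{3271} = \frac{4226223}{4556503}$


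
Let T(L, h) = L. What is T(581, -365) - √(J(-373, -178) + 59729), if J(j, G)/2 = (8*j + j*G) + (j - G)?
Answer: 581 - √186159 ≈ 149.54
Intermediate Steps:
J(j, G) = -2*G + 18*j + 2*G*j (J(j, G) = 2*((8*j + j*G) + (j - G)) = 2*((8*j + G*j) + (j - G)) = 2*(-G + 9*j + G*j) = -2*G + 18*j + 2*G*j)
T(581, -365) - √(J(-373, -178) + 59729) = 581 - √((-2*(-178) + 18*(-373) + 2*(-178)*(-373)) + 59729) = 581 - √((356 - 6714 + 132788) + 59729) = 581 - √(126430 + 59729) = 581 - √186159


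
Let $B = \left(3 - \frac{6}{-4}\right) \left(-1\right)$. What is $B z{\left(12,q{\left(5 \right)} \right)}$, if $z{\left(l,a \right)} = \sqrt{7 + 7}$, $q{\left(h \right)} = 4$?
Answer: $- \frac{9 \sqrt{14}}{2} \approx -16.837$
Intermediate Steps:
$z{\left(l,a \right)} = \sqrt{14}$
$B = - \frac{9}{2}$ ($B = \left(3 - - \frac{3}{2}\right) \left(-1\right) = \left(3 + \frac{3}{2}\right) \left(-1\right) = \frac{9}{2} \left(-1\right) = - \frac{9}{2} \approx -4.5$)
$B z{\left(12,q{\left(5 \right)} \right)} = - \frac{9 \sqrt{14}}{2}$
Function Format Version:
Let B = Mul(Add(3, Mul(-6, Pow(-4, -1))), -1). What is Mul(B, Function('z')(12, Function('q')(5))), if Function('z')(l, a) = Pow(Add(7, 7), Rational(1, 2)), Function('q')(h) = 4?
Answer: Mul(Rational(-9, 2), Pow(14, Rational(1, 2))) ≈ -16.837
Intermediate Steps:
Function('z')(l, a) = Pow(14, Rational(1, 2))
B = Rational(-9, 2) (B = Mul(Add(3, Mul(-6, Rational(-1, 4))), -1) = Mul(Add(3, Rational(3, 2)), -1) = Mul(Rational(9, 2), -1) = Rational(-9, 2) ≈ -4.5000)
Mul(B, Function('z')(12, Function('q')(5))) = Mul(Rational(-9, 2), Pow(14, Rational(1, 2)))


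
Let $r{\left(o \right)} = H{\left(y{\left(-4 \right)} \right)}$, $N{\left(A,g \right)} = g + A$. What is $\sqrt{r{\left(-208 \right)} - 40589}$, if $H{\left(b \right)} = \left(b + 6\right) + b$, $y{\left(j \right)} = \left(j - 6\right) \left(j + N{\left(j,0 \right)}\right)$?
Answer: $i \sqrt{40423} \approx 201.05 i$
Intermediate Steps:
$N{\left(A,g \right)} = A + g$
$y{\left(j \right)} = 2 j \left(-6 + j\right)$ ($y{\left(j \right)} = \left(j - 6\right) \left(j + \left(j + 0\right)\right) = \left(j - 6\right) \left(j + j\right) = \left(-6 + j\right) 2 j = 2 j \left(-6 + j\right)$)
$H{\left(b \right)} = 6 + 2 b$ ($H{\left(b \right)} = \left(6 + b\right) + b = 6 + 2 b$)
$r{\left(o \right)} = 166$ ($r{\left(o \right)} = 6 + 2 \cdot 2 \left(-4\right) \left(-6 - 4\right) = 6 + 2 \cdot 2 \left(-4\right) \left(-10\right) = 6 + 2 \cdot 80 = 6 + 160 = 166$)
$\sqrt{r{\left(-208 \right)} - 40589} = \sqrt{166 - 40589} = \sqrt{-40423} = i \sqrt{40423}$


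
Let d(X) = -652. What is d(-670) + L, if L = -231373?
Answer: -232025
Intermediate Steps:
d(-670) + L = -652 - 231373 = -232025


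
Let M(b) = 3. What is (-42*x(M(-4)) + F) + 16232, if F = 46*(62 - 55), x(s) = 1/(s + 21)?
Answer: 66209/4 ≈ 16552.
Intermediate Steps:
x(s) = 1/(21 + s)
F = 322 (F = 46*7 = 322)
(-42*x(M(-4)) + F) + 16232 = (-42/(21 + 3) + 322) + 16232 = (-42/24 + 322) + 16232 = (-42*1/24 + 322) + 16232 = (-7/4 + 322) + 16232 = 1281/4 + 16232 = 66209/4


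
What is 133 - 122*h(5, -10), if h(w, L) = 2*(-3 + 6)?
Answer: -599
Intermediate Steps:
h(w, L) = 6 (h(w, L) = 2*3 = 6)
133 - 122*h(5, -10) = 133 - 122*6 = 133 - 732 = -599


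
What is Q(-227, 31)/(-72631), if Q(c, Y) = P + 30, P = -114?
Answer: 84/72631 ≈ 0.0011565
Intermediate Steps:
Q(c, Y) = -84 (Q(c, Y) = -114 + 30 = -84)
Q(-227, 31)/(-72631) = -84/(-72631) = -84*(-1/72631) = 84/72631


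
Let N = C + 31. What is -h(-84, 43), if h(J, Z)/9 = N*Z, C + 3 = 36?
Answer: -24768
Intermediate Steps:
C = 33 (C = -3 + 36 = 33)
N = 64 (N = 33 + 31 = 64)
h(J, Z) = 576*Z (h(J, Z) = 9*(64*Z) = 576*Z)
-h(-84, 43) = -576*43 = -1*24768 = -24768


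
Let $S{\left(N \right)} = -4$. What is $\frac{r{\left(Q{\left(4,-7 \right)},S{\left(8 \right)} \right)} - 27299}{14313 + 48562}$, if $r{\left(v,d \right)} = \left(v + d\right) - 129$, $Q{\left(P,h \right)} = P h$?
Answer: $- \frac{5492}{12575} \approx -0.43674$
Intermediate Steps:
$r{\left(v,d \right)} = -129 + d + v$ ($r{\left(v,d \right)} = \left(d + v\right) - 129 = -129 + d + v$)
$\frac{r{\left(Q{\left(4,-7 \right)},S{\left(8 \right)} \right)} - 27299}{14313 + 48562} = \frac{\left(-129 - 4 + 4 \left(-7\right)\right) - 27299}{14313 + 48562} = \frac{\left(-129 - 4 - 28\right) - 27299}{62875} = \left(-161 - 27299\right) \frac{1}{62875} = \left(-27460\right) \frac{1}{62875} = - \frac{5492}{12575}$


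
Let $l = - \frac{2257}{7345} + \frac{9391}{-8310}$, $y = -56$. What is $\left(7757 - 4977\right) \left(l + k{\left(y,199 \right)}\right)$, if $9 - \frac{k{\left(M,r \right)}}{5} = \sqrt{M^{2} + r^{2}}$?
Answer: $\frac{147836518286}{1220739} - 13900 \sqrt{42737} \approx -2.7524 \cdot 10^{6}$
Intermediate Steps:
$k{\left(M,r \right)} = 45 - 5 \sqrt{M^{2} + r^{2}}$
$l = - \frac{17546513}{12207390}$ ($l = \left(-2257\right) \frac{1}{7345} + 9391 \left(- \frac{1}{8310}\right) = - \frac{2257}{7345} - \frac{9391}{8310} = - \frac{17546513}{12207390} \approx -1.4374$)
$\left(7757 - 4977\right) \left(l + k{\left(y,199 \right)}\right) = \left(7757 - 4977\right) \left(- \frac{17546513}{12207390} + \left(45 - 5 \sqrt{\left(-56\right)^{2} + 199^{2}}\right)\right) = 2780 \left(- \frac{17546513}{12207390} + \left(45 - 5 \sqrt{3136 + 39601}\right)\right) = 2780 \left(- \frac{17546513}{12207390} + \left(45 - 5 \sqrt{42737}\right)\right) = 2780 \left(\frac{531786037}{12207390} - 5 \sqrt{42737}\right) = \frac{147836518286}{1220739} - 13900 \sqrt{42737}$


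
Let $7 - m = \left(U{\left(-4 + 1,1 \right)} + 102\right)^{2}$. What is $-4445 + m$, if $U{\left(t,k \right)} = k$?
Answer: $-15047$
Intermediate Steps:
$m = -10602$ ($m = 7 - \left(1 + 102\right)^{2} = 7 - 103^{2} = 7 - 10609 = -10602$)
$-4445 + m = -4445 - 10602 = -15047$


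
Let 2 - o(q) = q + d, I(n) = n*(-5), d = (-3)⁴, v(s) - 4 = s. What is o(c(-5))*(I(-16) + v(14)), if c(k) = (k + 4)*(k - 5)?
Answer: -8722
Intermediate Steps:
v(s) = 4 + s
d = 81
I(n) = -5*n
c(k) = (-5 + k)*(4 + k) (c(k) = (4 + k)*(-5 + k) = (-5 + k)*(4 + k))
o(q) = -79 - q (o(q) = 2 - (q + 81) = 2 - (81 + q) = 2 + (-81 - q) = -79 - q)
o(c(-5))*(I(-16) + v(14)) = (-79 - (-20 + (-5)² - 1*(-5)))*(-5*(-16) + (4 + 14)) = (-79 - (-20 + 25 + 5))*(80 + 18) = (-79 - 1*10)*98 = (-79 - 10)*98 = -89*98 = -8722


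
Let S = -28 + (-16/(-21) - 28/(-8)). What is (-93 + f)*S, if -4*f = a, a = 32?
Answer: 100697/42 ≈ 2397.5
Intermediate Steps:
S = -997/42 (S = -28 + (-16*(-1/21) - 28*(-⅛)) = -28 + (16/21 + 7/2) = -28 + 179/42 = -997/42 ≈ -23.738)
f = -8 (f = -¼*32 = -8)
(-93 + f)*S = (-93 - 8)*(-997/42) = -101*(-997/42) = 100697/42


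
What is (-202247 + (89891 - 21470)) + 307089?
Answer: 173263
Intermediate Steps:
(-202247 + (89891 - 21470)) + 307089 = (-202247 + 68421) + 307089 = -133826 + 307089 = 173263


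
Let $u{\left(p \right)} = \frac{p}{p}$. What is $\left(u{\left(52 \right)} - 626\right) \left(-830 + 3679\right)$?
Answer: $-1780625$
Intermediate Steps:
$u{\left(p \right)} = 1$
$\left(u{\left(52 \right)} - 626\right) \left(-830 + 3679\right) = \left(1 - 626\right) \left(-830 + 3679\right) = \left(-625\right) 2849 = -1780625$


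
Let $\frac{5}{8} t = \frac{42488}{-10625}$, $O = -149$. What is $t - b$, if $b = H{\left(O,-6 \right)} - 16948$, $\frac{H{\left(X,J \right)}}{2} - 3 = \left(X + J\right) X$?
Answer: $- \frac{1554139904}{53125} \approx -29254.0$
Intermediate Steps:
$H{\left(X,J \right)} = 6 + 2 X \left(J + X\right)$ ($H{\left(X,J \right)} = 6 + 2 \left(X + J\right) X = 6 + 2 \left(J + X\right) X = 6 + 2 X \left(J + X\right)$)
$b = 29248$ ($b = \left(6 + 2 \left(-149\right)^{2} + 2 \left(-6\right) \left(-149\right)\right) - 16948 = \left(6 + 2 \cdot 22201 + 1788\right) - 16948 = \left(6 + 44402 + 1788\right) - 16948 = 46196 - 16948 = 29248$)
$t = - \frac{339904}{53125}$ ($t = \frac{8 \frac{42488}{-10625}}{5} = \frac{8 \cdot 42488 \left(- \frac{1}{10625}\right)}{5} = \frac{8}{5} \left(- \frac{42488}{10625}\right) = - \frac{339904}{53125} \approx -6.3982$)
$t - b = - \frac{339904}{53125} - 29248 = - \frac{1554139904}{53125}$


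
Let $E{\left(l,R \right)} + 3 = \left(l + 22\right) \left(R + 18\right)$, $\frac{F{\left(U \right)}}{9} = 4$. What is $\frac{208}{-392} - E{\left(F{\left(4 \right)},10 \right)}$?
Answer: $- \frac{79455}{49} \approx -1621.5$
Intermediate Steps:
$F{\left(U \right)} = 36$ ($F{\left(U \right)} = 9 \cdot 4 = 36$)
$E{\left(l,R \right)} = -3 + \left(18 + R\right) \left(22 + l\right)$ ($E{\left(l,R \right)} = -3 + \left(l + 22\right) \left(R + 18\right) = -3 + \left(22 + l\right) \left(18 + R\right) = -3 + \left(18 + R\right) \left(22 + l\right)$)
$\frac{208}{-392} - E{\left(F{\left(4 \right)},10 \right)} = \frac{208}{-392} - \left(393 + 18 \cdot 36 + 22 \cdot 10 + 10 \cdot 36\right) = 208 \left(- \frac{1}{392}\right) - \left(393 + 648 + 220 + 360\right) = - \frac{26}{49} - 1621 = - \frac{79455}{49}$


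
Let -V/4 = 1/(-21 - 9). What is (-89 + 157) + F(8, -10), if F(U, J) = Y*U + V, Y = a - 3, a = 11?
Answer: 1982/15 ≈ 132.13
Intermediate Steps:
V = 2/15 (V = -4/(-21 - 9) = -4/(-30) = -4*(-1/30) = 2/15 ≈ 0.13333)
Y = 8 (Y = 11 - 3 = 8)
F(U, J) = 2/15 + 8*U (F(U, J) = 8*U + 2/15 = 2/15 + 8*U)
(-89 + 157) + F(8, -10) = (-89 + 157) + (2/15 + 8*8) = 68 + (2/15 + 64) = 68 + 962/15 = 1982/15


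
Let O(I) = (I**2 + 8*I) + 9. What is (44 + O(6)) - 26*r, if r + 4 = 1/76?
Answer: 9145/38 ≈ 240.66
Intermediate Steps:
O(I) = 9 + I**2 + 8*I
r = -303/76 (r = -4 + 1/76 = -303/76 ≈ -3.9868)
(44 + O(6)) - 26*r = (44 + (9 + 6**2 + 8*6)) - 26*(-303/76) = (44 + (9 + 36 + 48)) + 3939/38 = (44 + 93) + 3939/38 = 137 + 3939/38 = 9145/38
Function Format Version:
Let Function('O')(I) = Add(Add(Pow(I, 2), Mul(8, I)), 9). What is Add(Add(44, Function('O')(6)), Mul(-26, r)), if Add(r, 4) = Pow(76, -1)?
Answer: Rational(9145, 38) ≈ 240.66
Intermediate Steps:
Function('O')(I) = Add(9, Pow(I, 2), Mul(8, I))
r = Rational(-303, 76) (r = Add(-4, Pow(76, -1)) = Add(-4, Rational(1, 76)) = Rational(-303, 76) ≈ -3.9868)
Add(Add(44, Function('O')(6)), Mul(-26, r)) = Add(Add(44, Add(9, Pow(6, 2), Mul(8, 6))), Mul(-26, Rational(-303, 76))) = Add(Add(44, Add(9, 36, 48)), Rational(3939, 38)) = Add(Add(44, 93), Rational(3939, 38)) = Add(137, Rational(3939, 38)) = Rational(9145, 38)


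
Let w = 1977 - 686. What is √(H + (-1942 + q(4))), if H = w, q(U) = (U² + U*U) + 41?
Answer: 17*I*√2 ≈ 24.042*I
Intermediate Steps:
q(U) = 41 + 2*U² (q(U) = (U² + U²) + 41 = 2*U² + 41 = 41 + 2*U²)
w = 1291
H = 1291
√(H + (-1942 + q(4))) = √(1291 + (-1942 + (41 + 2*4²))) = √(1291 + (-1942 + (41 + 2*16))) = √(1291 + (-1942 + (41 + 32))) = √(1291 + (-1942 + 73)) = √(1291 - 1869) = √(-578) = 17*I*√2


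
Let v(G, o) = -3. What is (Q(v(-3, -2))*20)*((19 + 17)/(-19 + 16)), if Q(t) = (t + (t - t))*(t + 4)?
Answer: 720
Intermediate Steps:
Q(t) = t*(4 + t) (Q(t) = (t + 0)*(4 + t) = t*(4 + t))
(Q(v(-3, -2))*20)*((19 + 17)/(-19 + 16)) = (-3*(4 - 3)*20)*((19 + 17)/(-19 + 16)) = (-3*1*20)*(36/(-3)) = (-3*20)*(36*(-⅓)) = -60*(-12) = 720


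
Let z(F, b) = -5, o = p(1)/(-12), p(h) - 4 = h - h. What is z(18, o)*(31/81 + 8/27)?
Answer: -275/81 ≈ -3.3951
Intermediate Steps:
p(h) = 4 (p(h) = 4 + (h - h) = 4 + 0 = 4)
o = -⅓ (o = 4/(-12) = 4*(-1/12) = -⅓ ≈ -0.33333)
z(18, o)*(31/81 + 8/27) = -5*(31/81 + 8/27) = -5*55/81 = -275/81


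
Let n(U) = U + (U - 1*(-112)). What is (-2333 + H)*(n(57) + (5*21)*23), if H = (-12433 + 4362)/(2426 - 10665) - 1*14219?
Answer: -51448135191/1177 ≈ -4.3711e+7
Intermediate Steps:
n(U) = 112 + 2*U (n(U) = U + (U + 112) = U + (112 + U) = 112 + 2*U)
H = -16734610/1177 (H = -8071/(-8239) - 14219 = -8071*(-1/8239) - 14219 = 1153/1177 - 14219 = -16734610/1177 ≈ -14218.)
(-2333 + H)*(n(57) + (5*21)*23) = (-2333 - 16734610/1177)*((112 + 2*57) + (5*21)*23) = -19480551*((112 + 114) + 105*23)/1177 = -19480551*(226 + 2415)/1177 = -19480551/1177*2641 = -51448135191/1177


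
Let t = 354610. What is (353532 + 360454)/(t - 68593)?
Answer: 713986/286017 ≈ 2.4963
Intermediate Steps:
(353532 + 360454)/(t - 68593) = (353532 + 360454)/(354610 - 68593) = 713986/286017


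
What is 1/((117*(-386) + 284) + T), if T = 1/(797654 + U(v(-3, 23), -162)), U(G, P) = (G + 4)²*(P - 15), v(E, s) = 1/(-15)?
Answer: -59618671/2675566717063 ≈ -2.2283e-5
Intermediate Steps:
v(E, s) = -1/15
U(G, P) = (4 + G)²*(-15 + P)
T = 75/59618671 (T = 1/(797654 + (4 - 1/15)²*(-15 - 162)) = 1/(797654 + (59/15)²*(-177)) = 1/(797654 + (3481/225)*(-177)) = 1/(797654 - 205379/75) = 1/(59618671/75) = 75/59618671 ≈ 1.2580e-6)
1/((117*(-386) + 284) + T) = 1/((117*(-386) + 284) + 75/59618671) = 1/((-45162 + 284) + 75/59618671) = 1/(-44878 + 75/59618671) = 1/(-2675566717063/59618671) = -59618671/2675566717063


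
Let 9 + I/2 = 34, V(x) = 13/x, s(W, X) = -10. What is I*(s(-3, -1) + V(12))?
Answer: -2675/6 ≈ -445.83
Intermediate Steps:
I = 50 (I = -18 + 2*34 = -18 + 68 = 50)
I*(s(-3, -1) + V(12)) = 50*(-10 + 13/12) = 50*(-107/12) = -2675/6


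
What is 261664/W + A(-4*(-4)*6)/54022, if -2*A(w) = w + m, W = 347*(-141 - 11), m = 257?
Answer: -3536230481/712334092 ≈ -4.9643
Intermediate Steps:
W = -52744 (W = 347*(-152) = -52744)
A(w) = -257/2 - w/2 (A(w) = -(w + 257)/2 = -(257 + w)/2 = -257/2 - w/2)
261664/W + A(-4*(-4)*6)/54022 = 261664/(-52744) + (-257/2 - (-4*(-4))*6/2)/54022 = 261664*(-1/52744) + (-257/2 - 8*6)*(1/54022) = -32708/6593 + (-257/2 - ½*96)*(1/54022) = -32708/6593 + (-257/2 - 48)*(1/54022) = -32708/6593 - 353/2*1/54022 = -32708/6593 - 353/108044 = -3536230481/712334092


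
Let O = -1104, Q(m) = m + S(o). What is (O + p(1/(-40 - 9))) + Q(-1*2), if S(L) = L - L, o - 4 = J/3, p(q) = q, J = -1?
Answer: -54195/49 ≈ -1106.0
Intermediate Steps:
o = 11/3 (o = 4 - 1/3 = 4 - 1*⅓ = 4 - ⅓ = 11/3 ≈ 3.6667)
S(L) = 0
Q(m) = m (Q(m) = m + 0 = m)
(O + p(1/(-40 - 9))) + Q(-1*2) = (-1104 + 1/(-40 - 9)) - 1*2 = (-1104 + 1/(-49)) - 2 = (-1104 - 1/49) - 2 = -54097/49 - 2 = -54195/49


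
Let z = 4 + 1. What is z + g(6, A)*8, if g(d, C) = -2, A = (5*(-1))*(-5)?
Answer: -11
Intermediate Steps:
z = 5
A = 25 (A = -5*(-5) = 25)
z + g(6, A)*8 = 5 - 2*8 = 5 - 16 = -11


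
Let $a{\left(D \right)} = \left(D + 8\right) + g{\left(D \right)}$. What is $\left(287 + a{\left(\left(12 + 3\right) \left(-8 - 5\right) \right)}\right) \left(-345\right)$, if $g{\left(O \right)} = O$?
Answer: $32775$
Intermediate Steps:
$a{\left(D \right)} = 8 + 2 D$ ($a{\left(D \right)} = \left(D + 8\right) + D = \left(8 + D\right) + D = 8 + 2 D$)
$\left(287 + a{\left(\left(12 + 3\right) \left(-8 - 5\right) \right)}\right) \left(-345\right) = \left(287 + \left(8 + 2 \left(12 + 3\right) \left(-8 - 5\right)\right)\right) \left(-345\right) = \left(287 + \left(8 + 2 \cdot 15 \left(-13\right)\right)\right) \left(-345\right) = \left(287 + \left(8 + 2 \left(-195\right)\right)\right) \left(-345\right) = \left(287 + \left(8 - 390\right)\right) \left(-345\right) = \left(287 - 382\right) \left(-345\right) = \left(-95\right) \left(-345\right) = 32775$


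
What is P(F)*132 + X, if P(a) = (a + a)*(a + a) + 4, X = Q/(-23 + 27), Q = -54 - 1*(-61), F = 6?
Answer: 78151/4 ≈ 19538.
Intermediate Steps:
Q = 7 (Q = -54 + 61 = 7)
X = 7/4 (X = 7/(-23 + 27) = 7/4 ≈ 1.7500)
P(a) = 4 + 4*a² (P(a) = (2*a)*(2*a) + 4 = 4*a² + 4 = 4 + 4*a²)
P(F)*132 + X = (4 + 4*6²)*132 + 7/4 = (4 + 4*36)*132 + 7/4 = (4 + 144)*132 + 7/4 = 148*132 + 7/4 = 19536 + 7/4 = 78151/4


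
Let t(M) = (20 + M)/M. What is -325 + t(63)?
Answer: -20392/63 ≈ -323.68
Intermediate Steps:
t(M) = (20 + M)/M
-325 + t(63) = -325 + (20 + 63)/63 = -325 + (1/63)*83 = -325 + 83/63 = -20392/63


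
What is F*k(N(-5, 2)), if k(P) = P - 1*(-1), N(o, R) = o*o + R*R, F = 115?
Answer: 3450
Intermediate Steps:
N(o, R) = R² + o² (N(o, R) = o² + R² = R² + o²)
k(P) = 1 + P (k(P) = P + 1 = 1 + P)
F*k(N(-5, 2)) = 115*(1 + (2² + (-5)²)) = 115*(1 + (4 + 25)) = 115*(1 + 29) = 115*30 = 3450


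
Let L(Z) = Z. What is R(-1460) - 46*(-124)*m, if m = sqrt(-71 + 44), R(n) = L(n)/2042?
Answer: -730/1021 + 17112*I*sqrt(3) ≈ -0.71498 + 29639.0*I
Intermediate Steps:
R(n) = n/2042
m = 3*I*sqrt(3) (m = sqrt(-27) = 3*I*sqrt(3) ≈ 5.1962*I)
R(-1460) - 46*(-124)*m = (1/2042)*(-1460) - 46*(-124)*3*I*sqrt(3) = -730/1021 - (-5704)*3*I*sqrt(3) = -730/1021 - (-17112)*I*sqrt(3) = -730/1021 + 17112*I*sqrt(3)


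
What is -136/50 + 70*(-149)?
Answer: -260818/25 ≈ -10433.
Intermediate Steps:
-136/50 + 70*(-149) = -136*1/50 - 10430 = -68/25 - 10430 = -260818/25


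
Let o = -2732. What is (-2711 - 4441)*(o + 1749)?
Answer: 7030416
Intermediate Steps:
(-2711 - 4441)*(o + 1749) = (-2711 - 4441)*(-2732 + 1749) = -7152*(-983) = 7030416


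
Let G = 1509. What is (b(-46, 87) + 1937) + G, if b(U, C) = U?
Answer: 3400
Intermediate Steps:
(b(-46, 87) + 1937) + G = (-46 + 1937) + 1509 = 1891 + 1509 = 3400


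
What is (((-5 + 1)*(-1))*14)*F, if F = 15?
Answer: 840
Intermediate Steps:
(((-5 + 1)*(-1))*14)*F = (((-5 + 1)*(-1))*14)*15 = (-4*(-1)*14)*15 = (4*14)*15 = 56*15 = 840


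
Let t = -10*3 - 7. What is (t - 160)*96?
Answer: -18912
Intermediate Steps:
t = -37 (t = -30 - 7 = -37)
(t - 160)*96 = (-37 - 160)*96 = -197*96 = -18912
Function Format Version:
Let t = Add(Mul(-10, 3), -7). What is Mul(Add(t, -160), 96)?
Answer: -18912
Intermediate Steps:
t = -37 (t = Add(-30, -7) = -37)
Mul(Add(t, -160), 96) = Mul(Add(-37, -160), 96) = Mul(-197, 96) = -18912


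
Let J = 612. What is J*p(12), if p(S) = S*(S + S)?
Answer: 176256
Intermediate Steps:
p(S) = 2*S² (p(S) = S*(2*S) = 2*S²)
J*p(12) = 612*(2*12²) = 612*(2*144) = 612*288 = 176256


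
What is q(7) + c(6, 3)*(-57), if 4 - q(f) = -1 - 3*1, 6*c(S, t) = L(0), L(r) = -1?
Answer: 35/2 ≈ 17.500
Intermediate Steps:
c(S, t) = -⅙ (c(S, t) = (⅙)*(-1) = -⅙)
q(f) = 8 (q(f) = 4 - (-1 - 3*1) = 4 - (-1 - 3) = 4 - 1*(-4) = 4 + 4 = 8)
q(7) + c(6, 3)*(-57) = 8 - ⅙*(-57) = 8 + 19/2 = 35/2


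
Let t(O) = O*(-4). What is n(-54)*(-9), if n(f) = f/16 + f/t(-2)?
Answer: 729/8 ≈ 91.125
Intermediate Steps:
t(O) = -4*O
n(f) = 3*f/16 (n(f) = f/16 + f/((-4*(-2))) = f*(1/16) + f/8 = f/16 + f*(⅛) = f/16 + f/8 = 3*f/16)
n(-54)*(-9) = ((3/16)*(-54))*(-9) = -81/8*(-9) = 729/8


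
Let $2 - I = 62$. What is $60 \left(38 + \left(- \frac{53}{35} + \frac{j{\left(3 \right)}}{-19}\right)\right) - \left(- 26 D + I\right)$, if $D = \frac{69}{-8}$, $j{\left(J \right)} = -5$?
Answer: $\frac{1085643}{532} \approx 2040.7$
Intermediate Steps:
$I = -60$ ($I = 2 - 62 = -60$)
$D = - \frac{69}{8}$ ($D = 69 \left(- \frac{1}{8}\right) = - \frac{69}{8} \approx -8.625$)
$60 \left(38 + \left(- \frac{53}{35} + \frac{j{\left(3 \right)}}{-19}\right)\right) - \left(- 26 D + I\right) = 60 \left(38 - \left(- \frac{5}{19} + \frac{53}{35}\right)\right) - \left(\left(-26\right) \left(- \frac{69}{8}\right) - 60\right) = 60 \left(38 - \frac{832}{665}\right) - \left(\frac{897}{4} - 60\right) = 60 \left(38 + \left(- \frac{53}{35} + \frac{5}{19}\right)\right) - \frac{657}{4} = 60 \left(38 - \frac{832}{665}\right) - \frac{657}{4} = 60 \cdot \frac{24438}{665} - \frac{657}{4} = \frac{293256}{133} - \frac{657}{4} = \frac{1085643}{532}$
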